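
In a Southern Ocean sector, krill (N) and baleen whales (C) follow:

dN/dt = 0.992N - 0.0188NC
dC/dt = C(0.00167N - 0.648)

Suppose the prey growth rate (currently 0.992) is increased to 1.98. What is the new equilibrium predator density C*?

C* ≈ 105

At the interior fixed point, setting dN/dt = 0 with N > 0 fixes C* = (prey growth rate)/(NC coefficient) — independent of the other coefficients.
With the change, C* = 1.98/0.0188 = 105; it rises from 52.8.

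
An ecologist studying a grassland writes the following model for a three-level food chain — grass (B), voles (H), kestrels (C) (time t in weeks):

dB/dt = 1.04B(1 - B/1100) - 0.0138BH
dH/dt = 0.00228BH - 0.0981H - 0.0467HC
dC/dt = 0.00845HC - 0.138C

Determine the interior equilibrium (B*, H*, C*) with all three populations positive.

From dC/dt = 0: 0.00845H* = 0.138, so H* = 16.3.
From dB/dt = 0: 1.04(1 - B*/1100) = 0.0138·16.3, giving B* = 1100·(1 - 0.217) = 862.
From dH/dt = 0: 0.00228·862 - 0.0981 = 0.0467C*, so C* = 1.87/0.0467 = 40.

B* ≈ 862, H* ≈ 16.3, C* ≈ 40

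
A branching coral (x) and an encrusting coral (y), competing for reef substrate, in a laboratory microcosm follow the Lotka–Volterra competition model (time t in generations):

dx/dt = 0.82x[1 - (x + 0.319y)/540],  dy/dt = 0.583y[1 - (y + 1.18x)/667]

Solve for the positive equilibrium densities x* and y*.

x* ≈ 525, y* ≈ 47.8

Setting both brackets to zero gives the nullclines x + 0.319y = 540 and 1.18x + y = 667.
Substituting y = 667 - 1.18x into the first: x(1 - 0.319·1.18) = 540 - 0.319·667.
So x* = 327/0.624 = 525, and then y* = 667 - 1.18·525 = 47.8.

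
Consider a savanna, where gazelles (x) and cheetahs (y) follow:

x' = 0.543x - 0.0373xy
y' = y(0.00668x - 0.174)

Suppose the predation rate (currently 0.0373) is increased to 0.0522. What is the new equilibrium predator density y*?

y* ≈ 10.4

At the interior fixed point, setting dx/dt = 0 with x > 0 fixes y* = (prey growth rate)/(xy coefficient) — independent of the other coefficients.
With the change, y* = 0.543/0.0522 = 10.4; it falls from 14.6.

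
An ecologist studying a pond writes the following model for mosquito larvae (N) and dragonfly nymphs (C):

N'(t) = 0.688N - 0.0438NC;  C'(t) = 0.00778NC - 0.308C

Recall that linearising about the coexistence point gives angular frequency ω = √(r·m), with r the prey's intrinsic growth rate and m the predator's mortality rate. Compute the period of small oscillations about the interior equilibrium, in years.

T ≈ 13.6 years

Here r = 0.688 and m = 0.308, so r·m = 0.212.
ω = √0.212 = 0.46 per year, hence T = 2π/ω ≈ 13.6 years.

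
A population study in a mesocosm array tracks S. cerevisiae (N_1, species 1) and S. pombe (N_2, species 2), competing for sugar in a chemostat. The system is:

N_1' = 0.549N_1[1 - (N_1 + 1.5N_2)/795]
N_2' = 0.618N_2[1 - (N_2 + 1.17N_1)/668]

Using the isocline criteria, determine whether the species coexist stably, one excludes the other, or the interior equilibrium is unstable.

Compare the nullcline intercepts: K1/α12 = 795/1.5 = 530 < K2 = 668; K2/α21 = 668/1.17 = 571 < K1 = 795.
Since both are reversed, neither can invade when rare; the interior point is a saddle.

unstable coexistence (outcome depends on initial conditions)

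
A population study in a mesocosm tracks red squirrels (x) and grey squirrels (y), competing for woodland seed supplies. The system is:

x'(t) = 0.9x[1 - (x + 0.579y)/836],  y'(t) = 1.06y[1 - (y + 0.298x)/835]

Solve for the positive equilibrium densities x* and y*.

Setting both brackets to zero gives the nullclines x + 0.579y = 836 and 0.298x + y = 835.
Substituting y = 835 - 0.298x into the first: x(1 - 0.579·0.298) = 836 - 0.579·835.
So x* = 353/0.827 = 426, and then y* = 835 - 0.298·426 = 708.

x* ≈ 426, y* ≈ 708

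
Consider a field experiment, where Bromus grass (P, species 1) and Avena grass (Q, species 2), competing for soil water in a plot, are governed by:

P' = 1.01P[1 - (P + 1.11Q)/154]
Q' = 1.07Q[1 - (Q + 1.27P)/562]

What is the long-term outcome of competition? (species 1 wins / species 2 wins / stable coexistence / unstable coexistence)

Compare the nullcline intercepts: K1/α12 = 154/1.11 = 139 < K2 = 562; K2/α21 = 562/1.27 = 443 > K1 = 154.
Since the inequalities point opposite ways, species 2 can invade but species 1 cannot.

species 2 excludes species 1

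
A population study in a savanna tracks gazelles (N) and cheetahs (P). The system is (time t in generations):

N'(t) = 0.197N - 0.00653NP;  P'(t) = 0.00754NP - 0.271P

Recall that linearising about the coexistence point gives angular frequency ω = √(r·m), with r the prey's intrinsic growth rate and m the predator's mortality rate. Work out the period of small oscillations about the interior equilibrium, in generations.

Here r = 0.197 and m = 0.271, so r·m = 0.0534.
ω = √0.0534 = 0.231 per generation, hence T = 2π/ω ≈ 27.2 generations.

T ≈ 27.2 generations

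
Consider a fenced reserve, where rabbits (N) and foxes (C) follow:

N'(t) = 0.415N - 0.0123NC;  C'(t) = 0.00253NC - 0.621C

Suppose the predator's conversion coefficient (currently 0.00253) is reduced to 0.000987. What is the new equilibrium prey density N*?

At the interior fixed point, setting dC/dt = 0 with C > 0 fixes N* = (predator death rate)/(NC coefficient) — independent of the other coefficients.
With the change, N* = 0.621/0.000987 = 629; it rises from 245.

N* ≈ 629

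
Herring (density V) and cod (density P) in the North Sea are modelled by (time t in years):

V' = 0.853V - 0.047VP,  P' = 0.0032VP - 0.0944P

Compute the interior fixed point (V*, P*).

V* ≈ 29.5, P* ≈ 18.1

Set dP/dt = 0 with P > 0: 0.0032V - 0.0944 = 0, so V* = 0.0944/0.0032 = 29.5.
Set dV/dt = 0 with V > 0: 0.853 - 0.047P = 0, so P* = 0.853/0.047 = 18.1.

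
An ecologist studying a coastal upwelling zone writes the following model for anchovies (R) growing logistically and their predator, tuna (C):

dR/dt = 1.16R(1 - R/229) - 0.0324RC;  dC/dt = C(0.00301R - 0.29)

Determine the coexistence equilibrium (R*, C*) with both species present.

R* ≈ 96.3, C* ≈ 20.7

From dC/dt = 0 with C > 0: 0.00301R* = 0.29, so R* = 96.3.
Substitute into dR/dt = 0: 1.16(1 - 96.3/229) = 0.0324C*.
The bracket is 0.579, giving C* = 0.672/0.0324 = 20.7.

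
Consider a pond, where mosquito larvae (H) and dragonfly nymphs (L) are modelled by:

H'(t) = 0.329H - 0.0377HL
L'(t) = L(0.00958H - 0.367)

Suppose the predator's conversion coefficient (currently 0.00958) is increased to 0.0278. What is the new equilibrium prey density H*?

H* ≈ 13.2

At the interior fixed point, setting dL/dt = 0 with L > 0 fixes H* = (predator death rate)/(HL coefficient) — independent of the other coefficients.
With the change, H* = 0.367/0.0278 = 13.2; it falls from 38.3.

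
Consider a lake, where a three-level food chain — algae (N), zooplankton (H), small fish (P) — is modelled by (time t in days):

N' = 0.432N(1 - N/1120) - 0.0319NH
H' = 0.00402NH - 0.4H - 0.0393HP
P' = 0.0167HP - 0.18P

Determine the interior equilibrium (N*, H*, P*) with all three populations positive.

From dP/dt = 0: 0.0167H* = 0.18, so H* = 10.8.
From dN/dt = 0: 0.432(1 - N*/1120) = 0.0319·10.8, giving N* = 1120·(1 - 0.796) = 229.
From dH/dt = 0: 0.00402·229 - 0.4 = 0.0393P*, so P* = 0.519/0.0393 = 13.2.

N* ≈ 229, H* ≈ 10.8, P* ≈ 13.2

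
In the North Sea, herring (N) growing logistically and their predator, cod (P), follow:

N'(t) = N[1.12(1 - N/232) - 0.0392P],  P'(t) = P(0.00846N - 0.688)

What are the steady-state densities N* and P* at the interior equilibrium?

From dP/dt = 0 with P > 0: 0.00846N* = 0.688, so N* = 81.3.
Substitute into dN/dt = 0: 1.12(1 - 81.3/232) = 0.0392P*.
The bracket is 0.649, giving P* = 0.727/0.0392 = 18.6.

N* ≈ 81.3, P* ≈ 18.6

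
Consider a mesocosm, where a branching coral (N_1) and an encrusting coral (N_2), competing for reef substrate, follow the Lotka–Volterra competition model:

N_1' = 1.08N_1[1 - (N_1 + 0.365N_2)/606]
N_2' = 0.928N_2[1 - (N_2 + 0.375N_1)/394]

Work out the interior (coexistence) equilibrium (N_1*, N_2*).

N_1* ≈ 535, N_2* ≈ 193

Setting both brackets to zero gives the nullclines N_1 + 0.365N_2 = 606 and 0.375N_1 + N_2 = 394.
Substituting N_2 = 394 - 0.375N_1 into the first: N_1(1 - 0.365·0.375) = 606 - 0.365·394.
So N_1* = 462/0.863 = 535, and then N_2* = 394 - 0.375·535 = 193.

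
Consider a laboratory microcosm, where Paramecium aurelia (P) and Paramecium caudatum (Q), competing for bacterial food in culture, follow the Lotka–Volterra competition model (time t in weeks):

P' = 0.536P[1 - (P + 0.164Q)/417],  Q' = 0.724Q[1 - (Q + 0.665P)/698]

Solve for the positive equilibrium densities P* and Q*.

Setting both brackets to zero gives the nullclines P + 0.164Q = 417 and 0.665P + Q = 698.
Substituting Q = 698 - 0.665P into the first: P(1 - 0.164·0.665) = 417 - 0.164·698.
So P* = 303/0.891 = 340, and then Q* = 698 - 0.665·340 = 472.

P* ≈ 340, Q* ≈ 472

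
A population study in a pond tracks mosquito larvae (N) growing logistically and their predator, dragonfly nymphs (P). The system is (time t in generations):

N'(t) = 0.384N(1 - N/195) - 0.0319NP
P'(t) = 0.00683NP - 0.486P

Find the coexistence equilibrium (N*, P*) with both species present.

N* ≈ 71.2, P* ≈ 7.65

From dP/dt = 0 with P > 0: 0.00683N* = 0.486, so N* = 71.2.
Substitute into dN/dt = 0: 0.384(1 - 71.2/195) = 0.0319P*.
The bracket is 0.635, giving P* = 0.244/0.0319 = 7.65.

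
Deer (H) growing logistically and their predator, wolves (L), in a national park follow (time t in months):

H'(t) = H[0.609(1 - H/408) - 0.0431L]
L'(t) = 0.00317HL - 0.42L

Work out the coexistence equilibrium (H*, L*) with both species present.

From dL/dt = 0 with L > 0: 0.00317H* = 0.42, so H* = 132.
Substitute into dH/dt = 0: 0.609(1 - 132/408) = 0.0431L*.
The bracket is 0.675, giving L* = 0.411/0.0431 = 9.54.

H* ≈ 132, L* ≈ 9.54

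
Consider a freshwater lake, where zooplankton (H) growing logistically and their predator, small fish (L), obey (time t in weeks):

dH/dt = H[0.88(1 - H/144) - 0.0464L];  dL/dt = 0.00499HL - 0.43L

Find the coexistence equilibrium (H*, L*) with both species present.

From dL/dt = 0 with L > 0: 0.00499H* = 0.43, so H* = 86.2.
Substitute into dH/dt = 0: 0.88(1 - 86.2/144) = 0.0464L*.
The bracket is 0.402, giving L* = 0.353/0.0464 = 7.62.

H* ≈ 86.2, L* ≈ 7.62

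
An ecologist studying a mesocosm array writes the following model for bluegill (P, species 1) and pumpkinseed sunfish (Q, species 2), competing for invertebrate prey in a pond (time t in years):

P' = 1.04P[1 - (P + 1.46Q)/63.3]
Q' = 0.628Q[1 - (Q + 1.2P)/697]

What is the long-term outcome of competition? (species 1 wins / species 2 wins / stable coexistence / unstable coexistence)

Compare the nullcline intercepts: K1/α12 = 63.3/1.46 = 43.4 < K2 = 697; K2/α21 = 697/1.2 = 581 > K1 = 63.3.
Since the inequalities point opposite ways, species 2 can invade but species 1 cannot.

species 2 excludes species 1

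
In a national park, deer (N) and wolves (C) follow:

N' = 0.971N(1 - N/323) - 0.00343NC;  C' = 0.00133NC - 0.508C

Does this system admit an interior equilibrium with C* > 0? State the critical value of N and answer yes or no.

The predator equation gives dC/dt > 0 only when N > 0.508/0.00133 = 382.
Without the predator, N → K = 323. Since 323 < 382, the predator cannot invade.

Threshold N = 382; K < 382, so no, the predator goes extinct.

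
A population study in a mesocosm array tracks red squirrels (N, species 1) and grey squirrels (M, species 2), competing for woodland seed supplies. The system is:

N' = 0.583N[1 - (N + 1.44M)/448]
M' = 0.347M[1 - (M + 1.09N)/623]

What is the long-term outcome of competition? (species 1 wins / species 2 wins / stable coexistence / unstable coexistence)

species 2 excludes species 1

Compare the nullcline intercepts: K1/α12 = 448/1.44 = 311 < K2 = 623; K2/α21 = 623/1.09 = 572 > K1 = 448.
Since the inequalities point opposite ways, species 2 can invade but species 1 cannot.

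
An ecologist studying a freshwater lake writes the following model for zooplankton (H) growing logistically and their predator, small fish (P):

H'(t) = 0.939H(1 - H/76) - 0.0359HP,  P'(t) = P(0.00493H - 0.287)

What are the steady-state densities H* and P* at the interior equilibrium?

From dP/dt = 0 with P > 0: 0.00493H* = 0.287, so H* = 58.2.
Substitute into dH/dt = 0: 0.939(1 - 58.2/76) = 0.0359P*.
The bracket is 0.234, giving P* = 0.22/0.0359 = 6.12.

H* ≈ 58.2, P* ≈ 6.12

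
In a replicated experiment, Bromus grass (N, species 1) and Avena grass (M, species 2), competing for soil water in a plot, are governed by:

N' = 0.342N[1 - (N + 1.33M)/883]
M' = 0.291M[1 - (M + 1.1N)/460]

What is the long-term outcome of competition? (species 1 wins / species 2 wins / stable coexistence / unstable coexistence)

Compare the nullcline intercepts: K1/α12 = 883/1.33 = 664 > K2 = 460; K2/α21 = 460/1.1 = 418 < K1 = 883.
Since the inequalities point opposite ways, species 1 can invade but species 2 cannot.

species 1 excludes species 2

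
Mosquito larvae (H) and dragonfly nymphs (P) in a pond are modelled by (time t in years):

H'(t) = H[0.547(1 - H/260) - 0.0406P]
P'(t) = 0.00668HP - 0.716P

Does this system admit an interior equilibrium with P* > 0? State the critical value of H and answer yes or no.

Threshold H = 107; K > 107, so yes, the predator persists.

The predator equation gives dP/dt > 0 only when H > 0.716/0.00668 = 107.
Without the predator, H → K = 260. Since 260 > 107, the predator can invade and persist.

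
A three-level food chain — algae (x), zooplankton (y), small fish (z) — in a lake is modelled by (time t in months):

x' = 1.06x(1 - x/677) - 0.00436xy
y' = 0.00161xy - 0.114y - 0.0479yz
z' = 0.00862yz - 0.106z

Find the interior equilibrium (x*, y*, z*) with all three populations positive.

x* ≈ 643, y* ≈ 12.3, z* ≈ 19.2

From dz/dt = 0: 0.00862y* = 0.106, so y* = 12.3.
From dx/dt = 0: 1.06(1 - x*/677) = 0.00436·12.3, giving x* = 677·(1 - 0.0506) = 643.
From dy/dt = 0: 0.00161·643 - 0.114 = 0.0479z*, so z* = 0.921/0.0479 = 19.2.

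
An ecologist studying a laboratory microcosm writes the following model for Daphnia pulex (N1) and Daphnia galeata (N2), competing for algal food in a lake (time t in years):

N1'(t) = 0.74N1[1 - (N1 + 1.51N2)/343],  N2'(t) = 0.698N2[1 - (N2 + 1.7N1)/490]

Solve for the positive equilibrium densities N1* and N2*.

Setting both brackets to zero gives the nullclines N1 + 1.51N2 = 343 and 1.7N1 + N2 = 490.
Substituting N2 = 490 - 1.7N1 into the first: N1(1 - 1.51·1.7) = 343 - 1.51·490.
So N1* = -397/-1.57 = 253, and then N2* = 490 - 1.7·253 = 59.4.

N1* ≈ 253, N2* ≈ 59.4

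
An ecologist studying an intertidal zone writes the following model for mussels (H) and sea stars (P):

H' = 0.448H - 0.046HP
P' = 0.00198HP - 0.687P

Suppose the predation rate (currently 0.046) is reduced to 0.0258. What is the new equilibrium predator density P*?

P* ≈ 17.4

At the interior fixed point, setting dH/dt = 0 with H > 0 fixes P* = (prey growth rate)/(HP coefficient) — independent of the other coefficients.
With the change, P* = 0.448/0.0258 = 17.4; it rises from 9.74.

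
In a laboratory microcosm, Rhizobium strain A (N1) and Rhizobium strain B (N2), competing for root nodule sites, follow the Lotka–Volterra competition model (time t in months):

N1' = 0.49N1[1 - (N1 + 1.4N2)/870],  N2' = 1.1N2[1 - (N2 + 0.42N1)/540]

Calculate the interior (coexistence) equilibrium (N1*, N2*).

Setting both brackets to zero gives the nullclines N1 + 1.4N2 = 870 and 0.42N1 + N2 = 540.
Substituting N2 = 540 - 0.42N1 into the first: N1(1 - 1.4·0.42) = 870 - 1.4·540.
So N1* = 114/0.412 = 277, and then N2* = 540 - 0.42·277 = 424.

N1* ≈ 277, N2* ≈ 424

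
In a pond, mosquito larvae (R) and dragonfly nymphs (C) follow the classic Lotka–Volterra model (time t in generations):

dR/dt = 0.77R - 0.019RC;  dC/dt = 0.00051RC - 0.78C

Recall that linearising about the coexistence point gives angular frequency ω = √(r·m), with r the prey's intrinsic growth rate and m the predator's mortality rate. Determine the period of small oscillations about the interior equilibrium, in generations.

Here r = 0.77 and m = 0.78, so r·m = 0.601.
ω = √0.601 = 0.775 per generation, hence T = 2π/ω ≈ 8.11 generations.

T ≈ 8.11 generations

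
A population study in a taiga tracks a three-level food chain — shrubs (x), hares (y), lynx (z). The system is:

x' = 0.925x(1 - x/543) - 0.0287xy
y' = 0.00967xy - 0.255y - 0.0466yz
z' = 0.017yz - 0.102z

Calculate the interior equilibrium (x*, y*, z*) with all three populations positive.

From dz/dt = 0: 0.017y* = 0.102, so y* = 6.
From dx/dt = 0: 0.925(1 - x*/543) = 0.0287·6, giving x* = 543·(1 - 0.186) = 442.
From dy/dt = 0: 0.00967·442 - 0.255 = 0.0466z*, so z* = 4.02/0.0466 = 86.2.

x* ≈ 442, y* ≈ 6, z* ≈ 86.2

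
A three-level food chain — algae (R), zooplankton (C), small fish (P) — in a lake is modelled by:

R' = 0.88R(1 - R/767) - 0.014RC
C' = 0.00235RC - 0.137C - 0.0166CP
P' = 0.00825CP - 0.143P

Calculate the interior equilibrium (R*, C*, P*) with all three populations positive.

From dP/dt = 0: 0.00825C* = 0.143, so C* = 17.3.
From dR/dt = 0: 0.88(1 - R*/767) = 0.014·17.3, giving R* = 767·(1 - 0.276) = 555.
From dC/dt = 0: 0.00235·555 - 0.137 = 0.0166P*, so P* = 1.17/0.0166 = 70.4.

R* ≈ 555, C* ≈ 17.3, P* ≈ 70.4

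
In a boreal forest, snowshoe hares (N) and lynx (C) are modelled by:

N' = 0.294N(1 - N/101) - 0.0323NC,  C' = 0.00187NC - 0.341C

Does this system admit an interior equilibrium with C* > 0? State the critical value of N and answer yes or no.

Threshold N = 182; K < 182, so no, the predator goes extinct.

The predator equation gives dC/dt > 0 only when N > 0.341/0.00187 = 182.
Without the predator, N → K = 101. Since 101 < 182, the predator cannot invade.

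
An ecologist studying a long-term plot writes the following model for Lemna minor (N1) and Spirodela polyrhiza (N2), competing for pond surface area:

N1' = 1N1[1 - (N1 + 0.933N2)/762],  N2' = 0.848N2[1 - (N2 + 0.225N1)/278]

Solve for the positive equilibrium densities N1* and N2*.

Setting both brackets to zero gives the nullclines N1 + 0.933N2 = 762 and 0.225N1 + N2 = 278.
Substituting N2 = 278 - 0.225N1 into the first: N1(1 - 0.933·0.225) = 762 - 0.933·278.
So N1* = 503/0.79 = 636, and then N2* = 278 - 0.225·636 = 135.

N1* ≈ 636, N2* ≈ 135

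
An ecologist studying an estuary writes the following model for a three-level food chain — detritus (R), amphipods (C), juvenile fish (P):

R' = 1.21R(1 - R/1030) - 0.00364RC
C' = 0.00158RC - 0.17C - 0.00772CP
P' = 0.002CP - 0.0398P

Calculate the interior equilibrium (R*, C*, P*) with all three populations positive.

R* ≈ 968, C* ≈ 19.9, P* ≈ 176

From dP/dt = 0: 0.002C* = 0.0398, so C* = 19.9.
From dR/dt = 0: 1.21(1 - R*/1030) = 0.00364·19.9, giving R* = 1030·(1 - 0.0599) = 968.
From dC/dt = 0: 0.00158·968 - 0.17 = 0.00772P*, so P* = 1.36/0.00772 = 176.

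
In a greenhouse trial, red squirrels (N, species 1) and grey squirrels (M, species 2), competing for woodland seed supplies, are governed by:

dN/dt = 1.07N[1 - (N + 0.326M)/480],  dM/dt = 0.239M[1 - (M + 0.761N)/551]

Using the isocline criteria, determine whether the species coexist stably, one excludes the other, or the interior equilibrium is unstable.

stable coexistence

Compare the nullcline intercepts: K1/α12 = 480/0.326 = 1470 > K2 = 551; K2/α21 = 551/0.761 = 724 > K1 = 480.
Since both inequalities hold, each species can invade when rare, so the interior equilibrium is stable.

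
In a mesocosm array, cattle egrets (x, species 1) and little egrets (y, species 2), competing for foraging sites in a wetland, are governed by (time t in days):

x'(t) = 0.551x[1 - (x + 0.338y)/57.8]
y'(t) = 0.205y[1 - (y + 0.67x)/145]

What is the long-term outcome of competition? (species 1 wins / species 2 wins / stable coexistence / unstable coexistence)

Compare the nullcline intercepts: K1/α12 = 57.8/0.338 = 171 > K2 = 145; K2/α21 = 145/0.67 = 216 > K1 = 57.8.
Since both inequalities hold, each species can invade when rare, so the interior equilibrium is stable.

stable coexistence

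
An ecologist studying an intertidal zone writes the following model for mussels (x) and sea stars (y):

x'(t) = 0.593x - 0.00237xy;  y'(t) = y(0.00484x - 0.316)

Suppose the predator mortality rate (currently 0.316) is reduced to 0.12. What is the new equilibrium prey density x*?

At the interior fixed point, setting dy/dt = 0 with y > 0 fixes x* = (predator death rate)/(xy coefficient) — independent of the other coefficients.
With the change, x* = 0.12/0.00484 = 24.8; it falls from 65.3.

x* ≈ 24.8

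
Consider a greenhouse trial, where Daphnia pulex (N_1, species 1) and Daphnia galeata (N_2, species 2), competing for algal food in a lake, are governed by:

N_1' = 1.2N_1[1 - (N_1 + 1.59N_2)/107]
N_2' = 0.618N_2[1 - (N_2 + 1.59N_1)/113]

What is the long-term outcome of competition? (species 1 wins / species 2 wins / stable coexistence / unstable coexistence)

unstable coexistence (outcome depends on initial conditions)

Compare the nullcline intercepts: K1/α12 = 107/1.59 = 67.3 < K2 = 113; K2/α21 = 113/1.59 = 71.1 < K1 = 107.
Since both are reversed, neither can invade when rare; the interior point is a saddle.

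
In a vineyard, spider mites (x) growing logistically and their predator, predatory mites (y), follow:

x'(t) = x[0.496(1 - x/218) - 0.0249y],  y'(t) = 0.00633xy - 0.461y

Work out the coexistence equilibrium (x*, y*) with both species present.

x* ≈ 72.8, y* ≈ 13.3

From dy/dt = 0 with y > 0: 0.00633x* = 0.461, so x* = 72.8.
Substitute into dx/dt = 0: 0.496(1 - 72.8/218) = 0.0249y*.
The bracket is 0.666, giving y* = 0.33/0.0249 = 13.3.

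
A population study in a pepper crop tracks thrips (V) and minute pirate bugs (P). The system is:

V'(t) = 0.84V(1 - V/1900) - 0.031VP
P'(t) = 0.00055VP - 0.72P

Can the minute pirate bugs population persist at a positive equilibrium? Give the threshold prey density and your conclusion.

Threshold V = 1310; K > 1310, so yes, the predator persists.

The predator equation gives dP/dt > 0 only when V > 0.72/0.00055 = 1310.
Without the predator, V → K = 1900. Since 1900 > 1310, the predator can invade and persist.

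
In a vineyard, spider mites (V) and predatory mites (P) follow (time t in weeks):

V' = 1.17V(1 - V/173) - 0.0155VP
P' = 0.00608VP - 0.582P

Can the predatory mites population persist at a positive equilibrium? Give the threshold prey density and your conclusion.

The predator equation gives dP/dt > 0 only when V > 0.582/0.00608 = 95.7.
Without the predator, V → K = 173. Since 173 > 95.7, the predator can invade and persist.

Threshold V = 95.7; K > 95.7, so yes, the predator persists.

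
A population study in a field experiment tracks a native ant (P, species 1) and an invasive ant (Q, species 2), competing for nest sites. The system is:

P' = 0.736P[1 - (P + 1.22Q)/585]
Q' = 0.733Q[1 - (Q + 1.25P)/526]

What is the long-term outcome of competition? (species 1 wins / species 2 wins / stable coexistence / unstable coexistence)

unstable coexistence (outcome depends on initial conditions)

Compare the nullcline intercepts: K1/α12 = 585/1.22 = 480 < K2 = 526; K2/α21 = 526/1.25 = 421 < K1 = 585.
Since both are reversed, neither can invade when rare; the interior point is a saddle.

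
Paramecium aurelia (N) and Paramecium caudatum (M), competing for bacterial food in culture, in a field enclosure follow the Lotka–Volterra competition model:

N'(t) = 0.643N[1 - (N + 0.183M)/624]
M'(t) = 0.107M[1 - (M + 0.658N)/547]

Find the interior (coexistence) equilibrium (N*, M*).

N* ≈ 596, M* ≈ 155

Setting both brackets to zero gives the nullclines N + 0.183M = 624 and 0.658N + M = 547.
Substituting M = 547 - 0.658N into the first: N(1 - 0.183·0.658) = 624 - 0.183·547.
So N* = 524/0.88 = 596, and then M* = 547 - 0.658·596 = 155.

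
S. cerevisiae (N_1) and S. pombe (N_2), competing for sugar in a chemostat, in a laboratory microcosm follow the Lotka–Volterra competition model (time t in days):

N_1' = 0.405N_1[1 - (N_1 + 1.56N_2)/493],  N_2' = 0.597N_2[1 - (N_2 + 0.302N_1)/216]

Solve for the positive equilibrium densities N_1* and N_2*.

N_1* ≈ 295, N_2* ≈ 127

Setting both brackets to zero gives the nullclines N_1 + 1.56N_2 = 493 and 0.302N_1 + N_2 = 216.
Substituting N_2 = 216 - 0.302N_1 into the first: N_1(1 - 1.56·0.302) = 493 - 1.56·216.
So N_1* = 156/0.529 = 295, and then N_2* = 216 - 0.302·295 = 127.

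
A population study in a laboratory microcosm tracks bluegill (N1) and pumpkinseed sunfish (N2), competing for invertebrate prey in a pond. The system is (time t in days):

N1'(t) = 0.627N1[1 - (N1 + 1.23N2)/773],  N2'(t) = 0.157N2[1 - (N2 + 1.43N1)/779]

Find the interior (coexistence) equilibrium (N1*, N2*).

N1* ≈ 244, N2* ≈ 430

Setting both brackets to zero gives the nullclines N1 + 1.23N2 = 773 and 1.43N1 + N2 = 779.
Substituting N2 = 779 - 1.43N1 into the first: N1(1 - 1.23·1.43) = 773 - 1.23·779.
So N1* = -185/-0.759 = 244, and then N2* = 779 - 1.43·244 = 430.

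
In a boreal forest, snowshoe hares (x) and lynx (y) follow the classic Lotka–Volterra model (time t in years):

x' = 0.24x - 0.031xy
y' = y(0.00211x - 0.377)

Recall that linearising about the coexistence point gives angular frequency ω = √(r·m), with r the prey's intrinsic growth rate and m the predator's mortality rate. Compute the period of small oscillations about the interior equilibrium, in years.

T ≈ 20.9 years

Here r = 0.24 and m = 0.377, so r·m = 0.0905.
ω = √0.0905 = 0.301 per year, hence T = 2π/ω ≈ 20.9 years.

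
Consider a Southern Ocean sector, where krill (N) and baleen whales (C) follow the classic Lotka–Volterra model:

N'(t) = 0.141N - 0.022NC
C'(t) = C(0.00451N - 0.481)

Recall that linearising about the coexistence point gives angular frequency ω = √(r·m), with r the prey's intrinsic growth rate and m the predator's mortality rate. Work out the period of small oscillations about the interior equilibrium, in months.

T ≈ 24.1 months

Here r = 0.141 and m = 0.481, so r·m = 0.0678.
ω = √0.0678 = 0.26 per month, hence T = 2π/ω ≈ 24.1 months.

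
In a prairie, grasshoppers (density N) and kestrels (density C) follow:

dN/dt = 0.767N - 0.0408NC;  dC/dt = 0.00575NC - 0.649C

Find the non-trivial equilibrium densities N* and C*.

Set dC/dt = 0 with C > 0: 0.00575N - 0.649 = 0, so N* = 0.649/0.00575 = 113.
Set dN/dt = 0 with N > 0: 0.767 - 0.0408C = 0, so C* = 0.767/0.0408 = 18.8.

N* ≈ 113, C* ≈ 18.8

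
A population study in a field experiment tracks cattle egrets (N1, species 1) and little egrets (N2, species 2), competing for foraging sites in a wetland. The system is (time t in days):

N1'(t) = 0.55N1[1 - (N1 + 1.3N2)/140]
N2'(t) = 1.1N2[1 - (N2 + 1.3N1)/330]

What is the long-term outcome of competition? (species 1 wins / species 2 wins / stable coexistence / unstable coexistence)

Compare the nullcline intercepts: K1/α12 = 140/1.3 = 108 < K2 = 330; K2/α21 = 330/1.3 = 254 > K1 = 140.
Since the inequalities point opposite ways, species 2 can invade but species 1 cannot.

species 2 excludes species 1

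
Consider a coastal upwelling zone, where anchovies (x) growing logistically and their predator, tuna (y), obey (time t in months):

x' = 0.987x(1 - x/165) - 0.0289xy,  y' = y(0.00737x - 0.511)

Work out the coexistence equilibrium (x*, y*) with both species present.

From dy/dt = 0 with y > 0: 0.00737x* = 0.511, so x* = 69.3.
Substitute into dx/dt = 0: 0.987(1 - 69.3/165) = 0.0289y*.
The bracket is 0.58, giving y* = 0.572/0.0289 = 19.8.

x* ≈ 69.3, y* ≈ 19.8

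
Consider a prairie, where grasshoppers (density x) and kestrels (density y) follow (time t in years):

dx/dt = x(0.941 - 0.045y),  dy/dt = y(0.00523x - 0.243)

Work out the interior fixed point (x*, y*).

x* ≈ 46.5, y* ≈ 20.9

Set dy/dt = 0 with y > 0: 0.00523x - 0.243 = 0, so x* = 0.243/0.00523 = 46.5.
Set dx/dt = 0 with x > 0: 0.941 - 0.045y = 0, so y* = 0.941/0.045 = 20.9.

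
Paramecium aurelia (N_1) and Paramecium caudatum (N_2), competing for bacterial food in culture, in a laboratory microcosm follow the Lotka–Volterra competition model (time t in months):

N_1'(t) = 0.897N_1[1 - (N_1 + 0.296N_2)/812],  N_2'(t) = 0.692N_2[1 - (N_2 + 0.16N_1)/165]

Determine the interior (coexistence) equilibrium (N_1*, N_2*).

N_1* ≈ 801, N_2* ≈ 36.8

Setting both brackets to zero gives the nullclines N_1 + 0.296N_2 = 812 and 0.16N_1 + N_2 = 165.
Substituting N_2 = 165 - 0.16N_1 into the first: N_1(1 - 0.296·0.16) = 812 - 0.296·165.
So N_1* = 763/0.953 = 801, and then N_2* = 165 - 0.16·801 = 36.8.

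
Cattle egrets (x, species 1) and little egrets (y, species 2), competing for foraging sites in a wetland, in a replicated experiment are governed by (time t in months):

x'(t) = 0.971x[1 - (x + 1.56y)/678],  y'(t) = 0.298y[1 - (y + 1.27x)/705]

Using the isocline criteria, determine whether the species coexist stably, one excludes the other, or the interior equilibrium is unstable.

Compare the nullcline intercepts: K1/α12 = 678/1.56 = 435 < K2 = 705; K2/α21 = 705/1.27 = 555 < K1 = 678.
Since both are reversed, neither can invade when rare; the interior point is a saddle.

unstable coexistence (outcome depends on initial conditions)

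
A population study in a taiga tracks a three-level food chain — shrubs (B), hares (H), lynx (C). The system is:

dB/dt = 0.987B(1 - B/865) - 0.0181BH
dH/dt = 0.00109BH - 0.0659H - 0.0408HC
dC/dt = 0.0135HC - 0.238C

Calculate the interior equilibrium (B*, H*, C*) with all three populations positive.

From dC/dt = 0: 0.0135H* = 0.238, so H* = 17.6.
From dB/dt = 0: 0.987(1 - B*/865) = 0.0181·17.6, giving B* = 865·(1 - 0.323) = 585.
From dH/dt = 0: 0.00109·585 - 0.0659 = 0.0408C*, so C* = 0.572/0.0408 = 14.

B* ≈ 585, H* ≈ 17.6, C* ≈ 14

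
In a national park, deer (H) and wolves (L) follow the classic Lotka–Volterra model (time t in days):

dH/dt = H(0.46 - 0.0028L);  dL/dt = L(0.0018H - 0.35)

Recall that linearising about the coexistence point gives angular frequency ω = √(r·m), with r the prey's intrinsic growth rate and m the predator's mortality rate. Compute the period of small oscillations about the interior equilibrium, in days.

Here r = 0.46 and m = 0.35, so r·m = 0.161.
ω = √0.161 = 0.401 per day, hence T = 2π/ω ≈ 15.7 days.

T ≈ 15.7 days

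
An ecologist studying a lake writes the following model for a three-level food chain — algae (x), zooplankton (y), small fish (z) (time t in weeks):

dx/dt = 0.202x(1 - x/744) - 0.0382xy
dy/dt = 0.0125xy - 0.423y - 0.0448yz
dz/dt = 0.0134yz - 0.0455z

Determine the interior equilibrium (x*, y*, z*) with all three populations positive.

From dz/dt = 0: 0.0134y* = 0.0455, so y* = 3.4.
From dx/dt = 0: 0.202(1 - x*/744) = 0.0382·3.4, giving x* = 744·(1 - 0.642) = 266.
From dy/dt = 0: 0.0125·266 - 0.423 = 0.0448z*, so z* = 2.91/0.0448 = 64.8.

x* ≈ 266, y* ≈ 3.4, z* ≈ 64.8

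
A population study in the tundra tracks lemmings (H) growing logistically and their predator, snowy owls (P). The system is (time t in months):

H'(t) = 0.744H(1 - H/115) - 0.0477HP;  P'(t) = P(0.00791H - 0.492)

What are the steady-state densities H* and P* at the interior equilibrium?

H* ≈ 62.2, P* ≈ 7.16

From dP/dt = 0 with P > 0: 0.00791H* = 0.492, so H* = 62.2.
Substitute into dH/dt = 0: 0.744(1 - 62.2/115) = 0.0477P*.
The bracket is 0.459, giving P* = 0.342/0.0477 = 7.16.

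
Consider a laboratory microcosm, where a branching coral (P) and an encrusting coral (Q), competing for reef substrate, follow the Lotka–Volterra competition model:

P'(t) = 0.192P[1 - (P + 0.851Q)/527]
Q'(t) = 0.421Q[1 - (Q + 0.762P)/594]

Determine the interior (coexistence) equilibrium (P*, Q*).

P* ≈ 61.2, Q* ≈ 547

Setting both brackets to zero gives the nullclines P + 0.851Q = 527 and 0.762P + Q = 594.
Substituting Q = 594 - 0.762P into the first: P(1 - 0.851·0.762) = 527 - 0.851·594.
So P* = 21.5/0.352 = 61.2, and then Q* = 594 - 0.762·61.2 = 547.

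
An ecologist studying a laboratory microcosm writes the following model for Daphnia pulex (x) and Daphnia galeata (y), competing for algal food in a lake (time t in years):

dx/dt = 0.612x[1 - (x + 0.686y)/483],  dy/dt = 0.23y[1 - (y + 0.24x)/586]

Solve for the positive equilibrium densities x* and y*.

x* ≈ 97, y* ≈ 563

Setting both brackets to zero gives the nullclines x + 0.686y = 483 and 0.24x + y = 586.
Substituting y = 586 - 0.24x into the first: x(1 - 0.686·0.24) = 483 - 0.686·586.
So x* = 81/0.835 = 97, and then y* = 586 - 0.24·97 = 563.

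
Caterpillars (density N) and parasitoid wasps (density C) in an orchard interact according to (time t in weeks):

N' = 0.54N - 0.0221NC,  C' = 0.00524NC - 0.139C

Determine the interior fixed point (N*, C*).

N* ≈ 26.5, C* ≈ 24.4

Set dC/dt = 0 with C > 0: 0.00524N - 0.139 = 0, so N* = 0.139/0.00524 = 26.5.
Set dN/dt = 0 with N > 0: 0.54 - 0.0221C = 0, so C* = 0.54/0.0221 = 24.4.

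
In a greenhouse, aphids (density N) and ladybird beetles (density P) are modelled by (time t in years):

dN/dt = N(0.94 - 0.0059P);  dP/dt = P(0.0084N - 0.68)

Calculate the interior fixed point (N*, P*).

Set dP/dt = 0 with P > 0: 0.0084N - 0.68 = 0, so N* = 0.68/0.0084 = 81.
Set dN/dt = 0 with N > 0: 0.94 - 0.0059P = 0, so P* = 0.94/0.0059 = 159.

N* ≈ 81, P* ≈ 159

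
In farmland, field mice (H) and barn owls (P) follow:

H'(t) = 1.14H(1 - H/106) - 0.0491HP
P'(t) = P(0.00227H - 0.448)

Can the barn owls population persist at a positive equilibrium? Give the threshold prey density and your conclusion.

Threshold H = 197; K < 197, so no, the predator goes extinct.

The predator equation gives dP/dt > 0 only when H > 0.448/0.00227 = 197.
Without the predator, H → K = 106. Since 106 < 197, the predator cannot invade.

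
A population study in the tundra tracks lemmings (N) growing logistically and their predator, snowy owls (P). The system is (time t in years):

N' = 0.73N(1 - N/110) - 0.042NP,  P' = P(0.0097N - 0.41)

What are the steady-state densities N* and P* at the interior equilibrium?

N* ≈ 42.3, P* ≈ 10.7

From dP/dt = 0 with P > 0: 0.0097N* = 0.41, so N* = 42.3.
Substitute into dN/dt = 0: 0.73(1 - 42.3/110) = 0.042P*.
The bracket is 0.616, giving P* = 0.449/0.042 = 10.7.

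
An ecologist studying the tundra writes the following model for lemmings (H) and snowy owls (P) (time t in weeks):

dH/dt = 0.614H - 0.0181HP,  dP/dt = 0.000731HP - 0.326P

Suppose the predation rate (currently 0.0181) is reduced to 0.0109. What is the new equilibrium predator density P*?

P* ≈ 56.3

At the interior fixed point, setting dH/dt = 0 with H > 0 fixes P* = (prey growth rate)/(HP coefficient) — independent of the other coefficients.
With the change, P* = 0.614/0.0109 = 56.3; it rises from 33.9.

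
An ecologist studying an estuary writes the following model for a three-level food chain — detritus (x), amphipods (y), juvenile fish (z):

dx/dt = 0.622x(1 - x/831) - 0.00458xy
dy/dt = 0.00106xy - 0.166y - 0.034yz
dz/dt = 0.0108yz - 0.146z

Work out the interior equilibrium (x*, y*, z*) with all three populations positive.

x* ≈ 748, y* ≈ 13.5, z* ≈ 18.4

From dz/dt = 0: 0.0108y* = 0.146, so y* = 13.5.
From dx/dt = 0: 0.622(1 - x*/831) = 0.00458·13.5, giving x* = 831·(1 - 0.0995) = 748.
From dy/dt = 0: 0.00106·748 - 0.166 = 0.034z*, so z* = 0.627/0.034 = 18.4.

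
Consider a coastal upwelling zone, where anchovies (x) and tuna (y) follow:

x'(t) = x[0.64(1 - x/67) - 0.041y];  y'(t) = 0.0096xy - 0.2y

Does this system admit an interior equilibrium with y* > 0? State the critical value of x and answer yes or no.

The predator equation gives dy/dt > 0 only when x > 0.2/0.0096 = 20.8.
Without the predator, x → K = 67. Since 67 > 20.8, the predator can invade and persist.

Threshold x = 20.8; K > 20.8, so yes, the predator persists.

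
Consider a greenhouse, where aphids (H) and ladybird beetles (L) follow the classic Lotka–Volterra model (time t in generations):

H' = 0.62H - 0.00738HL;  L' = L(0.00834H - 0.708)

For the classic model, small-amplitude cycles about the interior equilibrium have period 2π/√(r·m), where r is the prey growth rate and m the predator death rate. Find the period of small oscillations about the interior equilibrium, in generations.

T ≈ 9.48 generations

Here r = 0.62 and m = 0.708, so r·m = 0.439.
ω = √0.439 = 0.663 per generation, hence T = 2π/ω ≈ 9.48 generations.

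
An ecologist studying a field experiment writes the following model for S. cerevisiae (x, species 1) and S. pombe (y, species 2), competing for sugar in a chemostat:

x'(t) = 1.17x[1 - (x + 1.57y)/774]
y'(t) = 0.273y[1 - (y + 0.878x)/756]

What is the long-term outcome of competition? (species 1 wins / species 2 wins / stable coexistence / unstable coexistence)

Compare the nullcline intercepts: K1/α12 = 774/1.57 = 493 < K2 = 756; K2/α21 = 756/0.878 = 861 > K1 = 774.
Since the inequalities point opposite ways, species 2 can invade but species 1 cannot.

species 2 excludes species 1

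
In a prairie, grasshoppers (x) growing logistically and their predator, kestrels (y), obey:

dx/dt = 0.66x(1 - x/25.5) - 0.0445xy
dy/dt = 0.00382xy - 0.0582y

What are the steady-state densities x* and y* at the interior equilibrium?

From dy/dt = 0 with y > 0: 0.00382x* = 0.0582, so x* = 15.2.
Substitute into dx/dt = 0: 0.66(1 - 15.2/25.5) = 0.0445y*.
The bracket is 0.403, giving y* = 0.266/0.0445 = 5.97.

x* ≈ 15.2, y* ≈ 5.97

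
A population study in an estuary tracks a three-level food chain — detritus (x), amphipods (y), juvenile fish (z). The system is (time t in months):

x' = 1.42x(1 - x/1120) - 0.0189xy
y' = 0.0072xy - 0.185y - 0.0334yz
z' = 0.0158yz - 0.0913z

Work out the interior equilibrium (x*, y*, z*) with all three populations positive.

From dz/dt = 0: 0.0158y* = 0.0913, so y* = 5.78.
From dx/dt = 0: 1.42(1 - x*/1120) = 0.0189·5.78, giving x* = 1120·(1 - 0.0769) = 1030.
From dy/dt = 0: 0.0072·1030 - 0.185 = 0.0334z*, so z* = 7.26/0.0334 = 217.

x* ≈ 1030, y* ≈ 5.78, z* ≈ 217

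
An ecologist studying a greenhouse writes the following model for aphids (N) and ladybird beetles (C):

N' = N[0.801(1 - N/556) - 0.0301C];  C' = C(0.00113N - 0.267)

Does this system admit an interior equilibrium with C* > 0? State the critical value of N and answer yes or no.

Threshold N = 236; K > 236, so yes, the predator persists.

The predator equation gives dC/dt > 0 only when N > 0.267/0.00113 = 236.
Without the predator, N → K = 556. Since 556 > 236, the predator can invade and persist.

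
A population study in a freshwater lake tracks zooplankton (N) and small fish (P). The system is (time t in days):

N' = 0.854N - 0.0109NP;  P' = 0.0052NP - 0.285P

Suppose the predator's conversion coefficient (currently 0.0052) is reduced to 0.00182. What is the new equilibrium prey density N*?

At the interior fixed point, setting dP/dt = 0 with P > 0 fixes N* = (predator death rate)/(NP coefficient) — independent of the other coefficients.
With the change, N* = 0.285/0.00182 = 157; it rises from 54.8.

N* ≈ 157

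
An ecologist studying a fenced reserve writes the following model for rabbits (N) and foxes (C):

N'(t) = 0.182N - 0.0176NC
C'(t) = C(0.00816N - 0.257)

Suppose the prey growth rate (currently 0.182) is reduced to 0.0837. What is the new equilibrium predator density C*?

At the interior fixed point, setting dN/dt = 0 with N > 0 fixes C* = (prey growth rate)/(NC coefficient) — independent of the other coefficients.
With the change, C* = 0.0837/0.0176 = 4.76; it falls from 10.3.

C* ≈ 4.76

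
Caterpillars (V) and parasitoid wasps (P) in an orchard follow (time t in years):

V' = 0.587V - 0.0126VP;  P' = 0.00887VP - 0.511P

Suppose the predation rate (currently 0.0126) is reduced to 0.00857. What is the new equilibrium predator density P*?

At the interior fixed point, setting dV/dt = 0 with V > 0 fixes P* = (prey growth rate)/(VP coefficient) — independent of the other coefficients.
With the change, P* = 0.587/0.00857 = 68.5; it rises from 46.6.

P* ≈ 68.5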